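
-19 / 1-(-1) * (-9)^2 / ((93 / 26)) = 113/31 = 3.65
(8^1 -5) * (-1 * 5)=-15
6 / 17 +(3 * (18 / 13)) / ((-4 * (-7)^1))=1551/3094 = 0.50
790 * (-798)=-630420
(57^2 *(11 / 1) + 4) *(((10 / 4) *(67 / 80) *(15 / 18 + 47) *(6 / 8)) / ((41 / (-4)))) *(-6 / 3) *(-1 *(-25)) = 13096458.59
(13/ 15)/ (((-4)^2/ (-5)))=-13/48 = -0.27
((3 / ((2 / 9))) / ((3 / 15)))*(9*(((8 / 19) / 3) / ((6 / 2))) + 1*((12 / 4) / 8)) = 16335/304 = 53.73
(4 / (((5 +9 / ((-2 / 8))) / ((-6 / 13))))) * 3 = 72/403 = 0.18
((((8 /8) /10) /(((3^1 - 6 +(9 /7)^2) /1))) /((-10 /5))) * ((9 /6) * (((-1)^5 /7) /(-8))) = 7/7040 = 0.00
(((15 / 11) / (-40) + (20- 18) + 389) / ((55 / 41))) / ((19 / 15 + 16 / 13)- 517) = -55013595/97117504 = -0.57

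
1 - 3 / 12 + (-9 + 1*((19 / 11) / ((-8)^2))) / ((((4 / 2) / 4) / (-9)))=57117/352 = 162.26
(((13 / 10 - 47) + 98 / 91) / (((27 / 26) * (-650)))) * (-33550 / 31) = -3892471/54405 = -71.55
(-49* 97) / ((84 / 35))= -23765/12 = -1980.42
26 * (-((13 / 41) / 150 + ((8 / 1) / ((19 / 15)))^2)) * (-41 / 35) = 164477287/135375 = 1214.98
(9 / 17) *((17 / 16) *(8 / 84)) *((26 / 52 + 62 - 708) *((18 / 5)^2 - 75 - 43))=5085249/1400 = 3632.32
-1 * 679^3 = -313046839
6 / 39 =2/13 = 0.15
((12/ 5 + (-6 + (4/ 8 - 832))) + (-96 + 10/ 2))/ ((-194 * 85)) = 9261/164900 = 0.06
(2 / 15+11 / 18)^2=4489/8100 = 0.55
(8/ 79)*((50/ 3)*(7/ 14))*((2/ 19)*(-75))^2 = 1500000/28519 = 52.60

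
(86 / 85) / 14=43/595 = 0.07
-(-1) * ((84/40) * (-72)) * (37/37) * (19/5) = -14364/25 = -574.56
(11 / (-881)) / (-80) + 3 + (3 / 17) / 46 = 82783061/27557680 = 3.00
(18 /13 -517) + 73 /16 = -106299/208 = -511.05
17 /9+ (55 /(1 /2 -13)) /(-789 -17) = 34354/18135 = 1.89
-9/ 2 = -4.50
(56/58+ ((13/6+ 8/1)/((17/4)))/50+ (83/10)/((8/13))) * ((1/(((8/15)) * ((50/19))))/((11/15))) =488986413/34707200 = 14.09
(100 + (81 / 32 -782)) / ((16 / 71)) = -1543753/512 = -3015.14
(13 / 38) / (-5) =-13/190 = -0.07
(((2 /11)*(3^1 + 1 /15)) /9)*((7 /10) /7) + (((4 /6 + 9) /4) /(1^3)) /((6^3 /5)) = 44291/712800 = 0.06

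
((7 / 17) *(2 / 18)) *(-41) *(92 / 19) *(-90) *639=168721560/323 = 522357.77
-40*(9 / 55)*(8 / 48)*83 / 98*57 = -28386/539 = -52.66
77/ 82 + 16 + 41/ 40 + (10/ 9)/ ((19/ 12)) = 1744877/93480 = 18.67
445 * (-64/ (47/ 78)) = -2221440/47 = -47264.68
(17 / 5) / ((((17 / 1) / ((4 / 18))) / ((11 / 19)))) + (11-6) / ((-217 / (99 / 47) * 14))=0.02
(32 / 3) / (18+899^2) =32/2424657 = 0.00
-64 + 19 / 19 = -63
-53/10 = -5.30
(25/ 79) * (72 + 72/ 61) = 111600/4819 = 23.16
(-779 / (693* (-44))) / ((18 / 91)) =10127/78408 = 0.13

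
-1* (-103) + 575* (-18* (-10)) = 103603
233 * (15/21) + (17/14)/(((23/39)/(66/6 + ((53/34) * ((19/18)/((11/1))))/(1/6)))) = 1352517/7084 = 190.93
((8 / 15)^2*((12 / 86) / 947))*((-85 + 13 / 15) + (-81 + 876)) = 1364864/45811125 = 0.03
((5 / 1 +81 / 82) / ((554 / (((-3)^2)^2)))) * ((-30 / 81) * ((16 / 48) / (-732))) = 2455/16626648 = 0.00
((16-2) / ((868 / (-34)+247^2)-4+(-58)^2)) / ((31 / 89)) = 21182/33909009 = 0.00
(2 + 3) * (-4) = -20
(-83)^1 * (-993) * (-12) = -989028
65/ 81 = 0.80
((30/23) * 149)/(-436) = -2235/5014 = -0.45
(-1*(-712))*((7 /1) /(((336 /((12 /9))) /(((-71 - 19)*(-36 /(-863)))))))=-64080/863 = -74.25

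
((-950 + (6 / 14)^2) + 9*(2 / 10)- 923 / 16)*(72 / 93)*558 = -106443693/245 = -434464.05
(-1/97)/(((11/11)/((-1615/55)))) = 323/1067 = 0.30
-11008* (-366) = 4028928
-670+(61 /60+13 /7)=-280193/420 = -667.13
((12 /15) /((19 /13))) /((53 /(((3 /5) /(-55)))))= -156/1384625 = 0.00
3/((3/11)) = 11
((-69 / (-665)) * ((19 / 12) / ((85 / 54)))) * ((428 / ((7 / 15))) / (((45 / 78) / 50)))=6910488/833 = 8295.90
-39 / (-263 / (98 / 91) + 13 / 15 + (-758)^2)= -8190/120607337 = 0.00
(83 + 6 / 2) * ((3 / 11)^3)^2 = 62694/1771561 = 0.04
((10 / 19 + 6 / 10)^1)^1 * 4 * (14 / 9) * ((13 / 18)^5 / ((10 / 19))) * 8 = 278098457/13286025 = 20.93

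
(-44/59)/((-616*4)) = 1/3304 = 0.00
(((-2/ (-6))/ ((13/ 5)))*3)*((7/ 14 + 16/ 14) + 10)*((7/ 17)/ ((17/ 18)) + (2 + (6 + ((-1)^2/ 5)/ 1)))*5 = 10170385/52598 = 193.36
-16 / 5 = -3.20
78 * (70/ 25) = 1092/5 = 218.40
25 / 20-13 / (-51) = 307/204 = 1.50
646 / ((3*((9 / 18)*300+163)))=646/939 = 0.69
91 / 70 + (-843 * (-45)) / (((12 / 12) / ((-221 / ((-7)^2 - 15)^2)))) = -2465333/340 = -7250.98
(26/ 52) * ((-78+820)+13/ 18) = 13369/36 = 371.36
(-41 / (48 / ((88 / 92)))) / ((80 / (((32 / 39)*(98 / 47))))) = -22099/1264770 = -0.02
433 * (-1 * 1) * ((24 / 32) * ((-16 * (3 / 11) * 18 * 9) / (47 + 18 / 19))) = 47979864/10021 = 4787.93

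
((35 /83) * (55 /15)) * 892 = 343420/249 = 1379.20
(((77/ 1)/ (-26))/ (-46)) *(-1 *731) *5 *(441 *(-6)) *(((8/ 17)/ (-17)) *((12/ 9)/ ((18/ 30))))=-194686800/5083 = -38301.55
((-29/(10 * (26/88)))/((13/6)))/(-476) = 957/100555 = 0.01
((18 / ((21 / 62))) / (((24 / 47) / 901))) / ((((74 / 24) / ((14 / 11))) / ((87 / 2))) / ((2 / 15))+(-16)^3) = -14736756/643667 = -22.90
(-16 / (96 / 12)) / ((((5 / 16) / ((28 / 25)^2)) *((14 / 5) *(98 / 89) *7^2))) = -11392/214375 = -0.05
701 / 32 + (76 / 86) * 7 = 38655/1376 = 28.09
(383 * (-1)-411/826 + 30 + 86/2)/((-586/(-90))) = -11541195/242018 = -47.69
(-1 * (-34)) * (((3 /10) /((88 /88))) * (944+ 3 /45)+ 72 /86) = 10382291/1075 = 9657.95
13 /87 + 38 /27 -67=-51242/783 = -65.44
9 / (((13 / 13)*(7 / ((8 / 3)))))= 24/7 = 3.43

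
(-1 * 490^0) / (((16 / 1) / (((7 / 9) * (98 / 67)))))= -343/4824 = -0.07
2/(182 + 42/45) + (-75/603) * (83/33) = -2747405/9100476 = -0.30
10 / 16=5/8 = 0.62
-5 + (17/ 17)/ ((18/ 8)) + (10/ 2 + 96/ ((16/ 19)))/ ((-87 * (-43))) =-4.52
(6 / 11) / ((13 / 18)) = 108/143 = 0.76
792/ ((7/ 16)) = 12672/7 = 1810.29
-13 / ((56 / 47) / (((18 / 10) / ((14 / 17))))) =-93483/3920 = -23.85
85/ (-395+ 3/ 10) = -850/3947 = -0.22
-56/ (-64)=0.88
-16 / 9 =-1.78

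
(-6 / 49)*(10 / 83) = -60/4067 = -0.01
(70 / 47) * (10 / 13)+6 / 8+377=926021/2444 = 378.90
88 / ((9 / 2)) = 176/9 = 19.56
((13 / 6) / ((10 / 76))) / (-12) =-247/180 = -1.37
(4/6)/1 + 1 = 5/3 = 1.67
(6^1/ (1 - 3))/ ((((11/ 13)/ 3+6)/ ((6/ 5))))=-702/1225 = -0.57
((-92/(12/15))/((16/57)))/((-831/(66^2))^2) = -863745795/76729 = -11257.10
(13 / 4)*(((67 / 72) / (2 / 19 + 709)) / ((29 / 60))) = 82745/9377208 = 0.01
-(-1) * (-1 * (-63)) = 63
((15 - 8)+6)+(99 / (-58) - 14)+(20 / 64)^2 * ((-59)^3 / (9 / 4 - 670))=135480671/4957376 = 27.33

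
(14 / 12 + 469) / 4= 2821/24 = 117.54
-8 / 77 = -0.10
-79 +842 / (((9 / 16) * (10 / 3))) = 5551/15 = 370.07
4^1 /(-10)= -2/5 = -0.40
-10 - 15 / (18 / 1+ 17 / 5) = -1145/107 = -10.70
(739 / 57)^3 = 403583419/185193 = 2179.26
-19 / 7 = -2.71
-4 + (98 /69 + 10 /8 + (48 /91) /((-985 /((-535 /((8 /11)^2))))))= -974795/1236963 = -0.79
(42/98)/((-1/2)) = -6/7 = -0.86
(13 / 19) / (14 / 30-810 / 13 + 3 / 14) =-35490/3196579 = -0.01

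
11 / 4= 2.75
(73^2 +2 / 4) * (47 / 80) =500973/160 = 3131.08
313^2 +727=98696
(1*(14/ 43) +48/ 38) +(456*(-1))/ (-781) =2.17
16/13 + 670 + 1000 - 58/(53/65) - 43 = 1557.10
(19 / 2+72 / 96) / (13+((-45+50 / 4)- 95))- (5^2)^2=-625.09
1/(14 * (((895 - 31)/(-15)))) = -5/4032 = 0.00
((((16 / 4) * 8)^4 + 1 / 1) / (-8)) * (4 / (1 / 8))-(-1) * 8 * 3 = -4194284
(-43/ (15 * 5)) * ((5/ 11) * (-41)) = 1763/165 = 10.68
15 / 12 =5/4 = 1.25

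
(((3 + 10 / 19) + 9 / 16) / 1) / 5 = 1243/1520 = 0.82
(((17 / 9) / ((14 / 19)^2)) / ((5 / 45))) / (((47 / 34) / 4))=208658/2303 = 90.60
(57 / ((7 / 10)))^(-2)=49/324900 = 0.00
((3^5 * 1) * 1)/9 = 27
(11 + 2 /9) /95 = 101/855 = 0.12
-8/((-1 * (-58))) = -0.14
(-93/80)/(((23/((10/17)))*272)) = -93/850816 = 0.00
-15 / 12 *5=-25/4 = -6.25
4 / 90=2/45 = 0.04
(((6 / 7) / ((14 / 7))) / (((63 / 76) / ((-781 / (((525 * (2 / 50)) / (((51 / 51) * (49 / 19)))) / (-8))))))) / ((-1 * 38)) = -12496/1197 = -10.44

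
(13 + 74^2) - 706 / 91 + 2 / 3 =1496561/273 = 5481.91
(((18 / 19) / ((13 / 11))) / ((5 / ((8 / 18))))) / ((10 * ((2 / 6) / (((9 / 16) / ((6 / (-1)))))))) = -99/49400 = 0.00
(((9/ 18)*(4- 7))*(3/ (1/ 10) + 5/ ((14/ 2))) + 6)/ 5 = -561/70 = -8.01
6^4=1296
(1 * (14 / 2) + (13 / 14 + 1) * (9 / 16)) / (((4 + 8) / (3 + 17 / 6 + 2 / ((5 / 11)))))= 555977/80640 = 6.89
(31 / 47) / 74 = 31/3478 = 0.01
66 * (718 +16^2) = 64284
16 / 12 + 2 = 10/3 = 3.33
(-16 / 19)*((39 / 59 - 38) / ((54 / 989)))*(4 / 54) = 34860272/817209 = 42.66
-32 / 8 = -4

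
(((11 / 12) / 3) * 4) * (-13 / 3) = -143/27 = -5.30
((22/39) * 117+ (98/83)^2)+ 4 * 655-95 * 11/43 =788879689/296227 = 2663.09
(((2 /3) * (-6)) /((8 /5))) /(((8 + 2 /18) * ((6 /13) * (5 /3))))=-117/292 = -0.40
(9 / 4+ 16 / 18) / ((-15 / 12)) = -2.51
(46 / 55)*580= 5336/11 = 485.09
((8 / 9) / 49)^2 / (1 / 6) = 128/64827 = 0.00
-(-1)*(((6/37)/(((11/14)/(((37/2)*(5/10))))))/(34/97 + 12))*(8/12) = 679/6589 = 0.10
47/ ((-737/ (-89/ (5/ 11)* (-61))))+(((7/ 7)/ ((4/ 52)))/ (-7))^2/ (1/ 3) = -12333142/16415 = -751.33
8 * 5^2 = 200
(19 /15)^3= 2.03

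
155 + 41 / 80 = 12441/80 = 155.51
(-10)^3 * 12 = -12000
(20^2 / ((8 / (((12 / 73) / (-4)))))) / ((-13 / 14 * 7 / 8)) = 2400/949 = 2.53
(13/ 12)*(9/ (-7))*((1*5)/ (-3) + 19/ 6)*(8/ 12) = -39/28 = -1.39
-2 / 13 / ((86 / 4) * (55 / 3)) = -12/30745 = 0.00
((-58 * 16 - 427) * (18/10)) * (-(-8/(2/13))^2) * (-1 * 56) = -369323136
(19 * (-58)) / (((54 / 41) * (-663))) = 22591/17901 = 1.26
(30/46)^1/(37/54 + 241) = 810/300173 = 0.00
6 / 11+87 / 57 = 433/209 = 2.07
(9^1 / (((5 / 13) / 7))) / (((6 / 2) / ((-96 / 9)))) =-2912/5 = -582.40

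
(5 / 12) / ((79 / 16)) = 20/237 = 0.08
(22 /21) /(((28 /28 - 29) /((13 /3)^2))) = -1859/2646 = -0.70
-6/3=-2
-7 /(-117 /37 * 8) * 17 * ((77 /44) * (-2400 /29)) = -770525/1131 = -681.28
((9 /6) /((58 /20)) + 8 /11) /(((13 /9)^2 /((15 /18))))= 53595/107822 = 0.50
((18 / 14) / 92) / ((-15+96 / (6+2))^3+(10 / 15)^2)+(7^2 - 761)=-109588273/153916 = -712.00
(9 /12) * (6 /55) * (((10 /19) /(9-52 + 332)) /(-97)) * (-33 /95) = 27/50599565 = 0.00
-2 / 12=-1/6 = -0.17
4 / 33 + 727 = 23995/33 = 727.12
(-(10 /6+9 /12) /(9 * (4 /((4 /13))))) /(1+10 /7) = -203/23868 = -0.01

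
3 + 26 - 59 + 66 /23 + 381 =8139/23 = 353.87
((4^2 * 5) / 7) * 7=80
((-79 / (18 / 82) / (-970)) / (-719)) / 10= -3239/62768700 = 0.00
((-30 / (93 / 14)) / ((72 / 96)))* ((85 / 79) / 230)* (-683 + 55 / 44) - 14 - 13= -439119/56327 = -7.80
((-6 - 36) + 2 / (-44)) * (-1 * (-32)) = -14800/11 = -1345.45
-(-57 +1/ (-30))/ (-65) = -1711/1950 = -0.88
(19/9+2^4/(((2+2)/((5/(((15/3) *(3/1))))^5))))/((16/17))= 8789/3888 = 2.26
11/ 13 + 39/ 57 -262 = -64336/247 = -260.47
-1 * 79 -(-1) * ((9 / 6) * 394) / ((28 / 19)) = 9017/28 = 322.04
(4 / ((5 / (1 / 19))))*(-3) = -12/95 = -0.13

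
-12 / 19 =-0.63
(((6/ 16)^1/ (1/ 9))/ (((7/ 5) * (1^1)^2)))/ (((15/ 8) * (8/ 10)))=45/28 = 1.61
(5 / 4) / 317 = 5/1268 = 0.00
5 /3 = 1.67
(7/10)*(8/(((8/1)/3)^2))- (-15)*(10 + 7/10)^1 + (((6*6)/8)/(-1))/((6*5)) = 12891/80 = 161.14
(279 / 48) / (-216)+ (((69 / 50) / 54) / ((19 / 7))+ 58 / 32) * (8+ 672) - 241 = 109207487/109440 = 997.88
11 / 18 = 0.61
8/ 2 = 4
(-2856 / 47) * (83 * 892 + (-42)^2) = -216484800/47 = -4606059.57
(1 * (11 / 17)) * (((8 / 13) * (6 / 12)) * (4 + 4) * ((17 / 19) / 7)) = 352/1729 = 0.20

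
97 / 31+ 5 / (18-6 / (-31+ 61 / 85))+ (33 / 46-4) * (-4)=92035936/5566391 = 16.53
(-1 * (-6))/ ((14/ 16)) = 48/7 = 6.86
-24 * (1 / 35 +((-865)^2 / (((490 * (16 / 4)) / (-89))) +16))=815027.87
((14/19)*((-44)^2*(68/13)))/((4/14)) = 6450752/247 = 26116.40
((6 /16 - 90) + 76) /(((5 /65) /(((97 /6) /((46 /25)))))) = -3436225/2208 = -1556.26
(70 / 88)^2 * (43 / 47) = 52675/90992 = 0.58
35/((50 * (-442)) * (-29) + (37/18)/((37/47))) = 630/11536247 = 0.00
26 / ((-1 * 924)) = -13/462 = -0.03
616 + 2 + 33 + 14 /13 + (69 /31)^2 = 8208290/12493 = 657.03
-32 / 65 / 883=-32/57395 = 0.00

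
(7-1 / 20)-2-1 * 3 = 39/20 = 1.95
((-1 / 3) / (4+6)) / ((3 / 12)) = -2/15 = -0.13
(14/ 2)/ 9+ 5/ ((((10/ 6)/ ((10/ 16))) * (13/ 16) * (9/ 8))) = 331/117 = 2.83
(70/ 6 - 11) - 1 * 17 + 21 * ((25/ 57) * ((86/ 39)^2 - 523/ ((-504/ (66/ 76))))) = 322893307/8785296 = 36.75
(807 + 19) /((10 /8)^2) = 13216/25 = 528.64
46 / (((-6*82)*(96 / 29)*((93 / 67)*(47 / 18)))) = -0.01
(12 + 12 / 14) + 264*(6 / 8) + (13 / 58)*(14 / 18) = 771109/3654 = 211.03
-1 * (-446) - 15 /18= 2671/6 = 445.17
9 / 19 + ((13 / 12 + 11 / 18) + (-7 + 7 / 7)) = -2621/684 = -3.83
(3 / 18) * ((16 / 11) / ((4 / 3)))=2/11 = 0.18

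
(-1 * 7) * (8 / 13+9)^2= -109375/169 = -647.19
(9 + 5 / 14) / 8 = 131/112 = 1.17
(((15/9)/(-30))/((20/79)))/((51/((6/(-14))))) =79/42840 = 0.00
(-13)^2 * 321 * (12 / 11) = 650988/11 = 59180.73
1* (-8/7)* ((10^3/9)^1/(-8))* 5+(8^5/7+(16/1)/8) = 300038/63 = 4762.51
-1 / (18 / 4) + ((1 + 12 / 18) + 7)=76/9 = 8.44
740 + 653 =1393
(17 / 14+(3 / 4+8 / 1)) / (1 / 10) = 1395/14 = 99.64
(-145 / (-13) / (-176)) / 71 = -145/162448 = 0.00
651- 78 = 573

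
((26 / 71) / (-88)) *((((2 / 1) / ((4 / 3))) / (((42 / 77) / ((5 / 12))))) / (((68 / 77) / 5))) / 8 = -25025/7415808 = 0.00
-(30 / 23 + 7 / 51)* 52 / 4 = -21983/1173 = -18.74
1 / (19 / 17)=17/19 = 0.89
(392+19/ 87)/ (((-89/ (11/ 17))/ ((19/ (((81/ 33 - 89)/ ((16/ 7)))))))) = 156897554/109648623 = 1.43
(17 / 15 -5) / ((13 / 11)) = -638/195 = -3.27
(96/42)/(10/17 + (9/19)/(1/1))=5168/2401 = 2.15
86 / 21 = 4.10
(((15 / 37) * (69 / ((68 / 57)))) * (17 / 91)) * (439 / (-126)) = -2877645/188552 = -15.26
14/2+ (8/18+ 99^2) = 88276/9 = 9808.44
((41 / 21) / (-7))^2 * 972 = 181548/2401 = 75.61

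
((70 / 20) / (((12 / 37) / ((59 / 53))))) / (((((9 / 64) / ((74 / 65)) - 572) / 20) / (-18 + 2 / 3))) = 7.28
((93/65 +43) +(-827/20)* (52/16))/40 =-18711/8320 = -2.25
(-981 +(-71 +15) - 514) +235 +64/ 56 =-9204/7 = -1314.86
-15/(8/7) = -105/8 = -13.12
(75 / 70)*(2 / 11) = 15/77 = 0.19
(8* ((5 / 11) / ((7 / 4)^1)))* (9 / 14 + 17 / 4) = 5480/539 = 10.17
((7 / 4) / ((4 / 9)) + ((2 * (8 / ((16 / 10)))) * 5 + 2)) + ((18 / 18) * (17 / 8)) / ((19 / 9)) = 17311/304 = 56.94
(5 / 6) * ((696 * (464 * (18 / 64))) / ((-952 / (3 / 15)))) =-7569/476 = -15.90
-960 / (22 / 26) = -12480/11 = -1134.55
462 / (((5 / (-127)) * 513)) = -19558/855 = -22.87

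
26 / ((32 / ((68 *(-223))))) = -49283/4 = -12320.75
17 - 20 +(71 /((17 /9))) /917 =-46128/15589 = -2.96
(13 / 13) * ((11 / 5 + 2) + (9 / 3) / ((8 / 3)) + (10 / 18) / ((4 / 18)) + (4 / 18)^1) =2897/360 = 8.05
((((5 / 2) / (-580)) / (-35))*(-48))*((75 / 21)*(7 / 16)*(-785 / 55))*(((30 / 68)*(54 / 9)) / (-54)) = -3925/607376 = -0.01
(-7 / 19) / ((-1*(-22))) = -7/418 = -0.02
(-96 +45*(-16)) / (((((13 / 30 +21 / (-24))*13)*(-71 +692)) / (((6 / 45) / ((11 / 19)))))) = 82688/1568853 = 0.05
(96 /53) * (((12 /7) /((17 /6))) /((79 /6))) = 0.08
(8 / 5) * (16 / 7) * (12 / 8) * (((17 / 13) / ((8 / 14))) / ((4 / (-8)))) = -1632/65 = -25.11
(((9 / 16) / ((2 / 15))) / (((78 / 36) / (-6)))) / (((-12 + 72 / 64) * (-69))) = -135/8671 = -0.02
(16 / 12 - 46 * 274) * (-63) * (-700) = -555777600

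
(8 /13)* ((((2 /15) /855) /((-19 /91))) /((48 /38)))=-14/38475 = 0.00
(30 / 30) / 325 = 1/325 = 0.00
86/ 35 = 2.46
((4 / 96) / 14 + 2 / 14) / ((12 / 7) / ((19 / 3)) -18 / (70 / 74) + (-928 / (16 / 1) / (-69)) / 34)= -260015/33400496 = -0.01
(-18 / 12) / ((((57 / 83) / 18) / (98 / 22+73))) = -636444/209 = -3045.19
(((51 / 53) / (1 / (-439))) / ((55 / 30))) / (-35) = 134334/20405 = 6.58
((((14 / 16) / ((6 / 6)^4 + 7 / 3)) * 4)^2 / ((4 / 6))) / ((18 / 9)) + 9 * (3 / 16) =4023/1600 = 2.51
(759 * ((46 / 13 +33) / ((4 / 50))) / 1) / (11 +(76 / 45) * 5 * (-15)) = -27039375/9022 = -2997.05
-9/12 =-3/4 = -0.75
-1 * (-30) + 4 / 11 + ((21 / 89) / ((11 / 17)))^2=29229203/958441 = 30.50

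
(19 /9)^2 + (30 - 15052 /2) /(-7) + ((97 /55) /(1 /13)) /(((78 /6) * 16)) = 536593639/498960 = 1075.42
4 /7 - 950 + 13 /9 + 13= -58904/63 = -934.98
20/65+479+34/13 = 6265/13 = 481.92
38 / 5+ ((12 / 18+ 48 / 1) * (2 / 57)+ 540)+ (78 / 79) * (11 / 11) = 37169672/67545 = 550.29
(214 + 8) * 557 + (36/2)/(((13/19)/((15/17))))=27332664/221 = 123677.21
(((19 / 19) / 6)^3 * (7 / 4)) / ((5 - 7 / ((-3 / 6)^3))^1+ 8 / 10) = 35/266976 = 0.00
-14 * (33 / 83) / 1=-462/83 = -5.57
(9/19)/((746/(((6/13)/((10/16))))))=216/460655 = 0.00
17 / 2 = 8.50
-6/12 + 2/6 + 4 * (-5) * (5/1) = -601/6 = -100.17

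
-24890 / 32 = -12445/16 = -777.81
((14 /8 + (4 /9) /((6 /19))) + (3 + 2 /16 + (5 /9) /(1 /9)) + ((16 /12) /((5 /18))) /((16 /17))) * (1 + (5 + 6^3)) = 654641/180 = 3636.89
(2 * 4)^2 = 64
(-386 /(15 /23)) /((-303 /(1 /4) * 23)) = 193/9090 = 0.02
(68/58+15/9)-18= -1319/87 = -15.16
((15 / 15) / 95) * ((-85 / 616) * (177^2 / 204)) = -10443/46816 = -0.22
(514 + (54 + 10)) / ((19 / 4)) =2312/19 = 121.68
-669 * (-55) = 36795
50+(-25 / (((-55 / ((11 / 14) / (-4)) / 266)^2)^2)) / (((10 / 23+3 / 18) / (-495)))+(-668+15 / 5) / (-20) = 894644991/53120 = 16841.96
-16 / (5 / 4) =-64/5 = -12.80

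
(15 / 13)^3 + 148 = 328531/2197 = 149.54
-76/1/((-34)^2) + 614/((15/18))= 1064581/1445 = 736.73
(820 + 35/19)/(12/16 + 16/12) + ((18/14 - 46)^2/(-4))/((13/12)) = -4048953/60515 = -66.91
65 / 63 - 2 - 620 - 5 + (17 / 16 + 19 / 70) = -3148157/5040 = -624.63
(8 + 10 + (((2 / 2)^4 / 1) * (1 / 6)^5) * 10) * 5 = 349945/3888 = 90.01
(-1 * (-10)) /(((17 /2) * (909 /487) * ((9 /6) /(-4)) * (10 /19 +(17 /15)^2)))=-37012000/39873891 = -0.93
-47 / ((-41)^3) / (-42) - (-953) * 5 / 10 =689657963/1447341 = 476.50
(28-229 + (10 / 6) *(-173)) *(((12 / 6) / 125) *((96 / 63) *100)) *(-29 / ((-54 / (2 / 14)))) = -91.53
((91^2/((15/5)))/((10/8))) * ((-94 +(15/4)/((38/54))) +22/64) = -195050.24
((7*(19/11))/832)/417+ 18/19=68697439/72511296 = 0.95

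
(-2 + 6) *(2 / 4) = 2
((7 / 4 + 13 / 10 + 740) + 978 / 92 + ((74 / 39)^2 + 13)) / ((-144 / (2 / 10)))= -538934593/503755200 = -1.07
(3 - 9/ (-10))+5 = 89/10 = 8.90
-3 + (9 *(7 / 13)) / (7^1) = -30/13 = -2.31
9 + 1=10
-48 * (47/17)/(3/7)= -5264/17 = -309.65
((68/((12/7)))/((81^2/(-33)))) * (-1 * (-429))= -187187/2187 = -85.59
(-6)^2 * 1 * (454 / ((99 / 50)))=90800/11 = 8254.55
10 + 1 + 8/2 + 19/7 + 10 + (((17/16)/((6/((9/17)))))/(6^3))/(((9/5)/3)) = 1340963/48384 = 27.72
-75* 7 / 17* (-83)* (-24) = -1045800/17 = -61517.65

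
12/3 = 4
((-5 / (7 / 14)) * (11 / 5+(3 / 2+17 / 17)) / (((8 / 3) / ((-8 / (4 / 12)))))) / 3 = 141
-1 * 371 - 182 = -553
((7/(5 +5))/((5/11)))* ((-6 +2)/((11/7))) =-3.92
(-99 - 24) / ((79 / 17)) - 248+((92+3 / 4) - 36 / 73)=-4203255/23068 = -182.21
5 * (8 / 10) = 4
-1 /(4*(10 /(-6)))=3/20 = 0.15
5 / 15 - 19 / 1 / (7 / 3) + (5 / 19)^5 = -406014611/51998079 = -7.81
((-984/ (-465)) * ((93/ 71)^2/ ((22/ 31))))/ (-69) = -472812/6376865 = -0.07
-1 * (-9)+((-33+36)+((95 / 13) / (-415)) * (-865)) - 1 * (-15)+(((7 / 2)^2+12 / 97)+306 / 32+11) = 125876779/1674608 = 75.17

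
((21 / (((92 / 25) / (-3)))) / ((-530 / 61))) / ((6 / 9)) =57645/19504 = 2.96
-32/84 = -0.38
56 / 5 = 11.20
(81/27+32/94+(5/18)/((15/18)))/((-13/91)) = -3626/141 = -25.72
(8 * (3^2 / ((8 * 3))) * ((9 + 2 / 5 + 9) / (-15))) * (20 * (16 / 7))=-5888/35 = -168.23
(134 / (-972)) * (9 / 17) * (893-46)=-56749/918 = -61.82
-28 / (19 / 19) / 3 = -28/3 = -9.33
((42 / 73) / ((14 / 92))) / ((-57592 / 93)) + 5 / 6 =56704/68547 = 0.83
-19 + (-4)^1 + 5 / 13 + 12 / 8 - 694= -18593/26 = -715.12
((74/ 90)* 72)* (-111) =-32856/5 = -6571.20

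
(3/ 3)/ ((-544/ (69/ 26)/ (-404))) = 6969/3536 = 1.97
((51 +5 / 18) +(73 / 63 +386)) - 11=53857/126 = 427.44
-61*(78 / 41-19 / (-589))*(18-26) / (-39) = -1199992/49569 = -24.21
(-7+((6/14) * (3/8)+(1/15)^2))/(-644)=86119/8114400 = 0.01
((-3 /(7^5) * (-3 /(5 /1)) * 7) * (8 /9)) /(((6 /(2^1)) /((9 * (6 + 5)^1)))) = 264/12005 = 0.02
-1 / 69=-0.01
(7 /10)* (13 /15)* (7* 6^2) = 3822/25 = 152.88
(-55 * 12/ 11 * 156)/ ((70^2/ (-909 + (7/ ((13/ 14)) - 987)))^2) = -43394580/31213 = -1390.27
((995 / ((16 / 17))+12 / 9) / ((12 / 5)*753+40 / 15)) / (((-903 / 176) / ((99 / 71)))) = -8383485/52743628 = -0.16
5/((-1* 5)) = -1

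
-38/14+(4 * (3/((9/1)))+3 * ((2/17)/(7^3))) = -24139/17493 = -1.38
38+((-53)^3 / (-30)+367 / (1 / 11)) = 271127/30 = 9037.57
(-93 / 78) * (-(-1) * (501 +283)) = -12152/13 = -934.77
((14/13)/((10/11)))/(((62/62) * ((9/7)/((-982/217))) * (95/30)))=-151228/114855 = -1.32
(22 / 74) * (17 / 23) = 187/851 = 0.22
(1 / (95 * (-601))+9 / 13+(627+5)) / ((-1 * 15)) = -156535454/3711175 = -42.18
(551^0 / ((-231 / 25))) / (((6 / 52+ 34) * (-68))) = 325/6966498 = 0.00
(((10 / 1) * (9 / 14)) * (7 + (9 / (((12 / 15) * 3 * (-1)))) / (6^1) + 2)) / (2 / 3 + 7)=7.02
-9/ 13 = -0.69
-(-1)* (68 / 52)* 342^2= 1988388/13 = 152952.92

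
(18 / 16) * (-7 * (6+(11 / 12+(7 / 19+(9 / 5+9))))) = -432957/3040 = -142.42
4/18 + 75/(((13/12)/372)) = 3013226/117 = 25754.07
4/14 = 2/7 = 0.29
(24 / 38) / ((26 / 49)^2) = 7203/3211 = 2.24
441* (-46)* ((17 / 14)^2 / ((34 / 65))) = -228735/4 = -57183.75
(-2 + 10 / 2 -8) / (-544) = 5/544 = 0.01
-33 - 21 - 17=-71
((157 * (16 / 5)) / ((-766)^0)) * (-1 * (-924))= 2321088/5 = 464217.60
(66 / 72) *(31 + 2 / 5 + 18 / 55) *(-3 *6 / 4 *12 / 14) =-3141/28 = -112.18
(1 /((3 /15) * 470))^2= 1/8836 = 0.00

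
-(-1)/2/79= 1/158 = 0.01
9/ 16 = 0.56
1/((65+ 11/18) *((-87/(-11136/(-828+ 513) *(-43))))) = 11008/41335 = 0.27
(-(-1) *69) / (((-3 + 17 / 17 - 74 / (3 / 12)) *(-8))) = 69/2384 = 0.03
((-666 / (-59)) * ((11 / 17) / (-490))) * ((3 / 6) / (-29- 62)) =3663/44723770 = 0.00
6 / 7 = 0.86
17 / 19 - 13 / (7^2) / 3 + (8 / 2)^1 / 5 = 22432/13965 = 1.61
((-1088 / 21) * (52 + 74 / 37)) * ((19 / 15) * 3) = -372096/35 = -10631.31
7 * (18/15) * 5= 42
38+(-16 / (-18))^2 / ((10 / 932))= 45214/405 = 111.64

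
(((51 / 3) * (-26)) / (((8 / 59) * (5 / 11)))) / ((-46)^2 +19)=-143429/42700 = -3.36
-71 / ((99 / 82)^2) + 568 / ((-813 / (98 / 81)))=-394864796/7968213 = -49.56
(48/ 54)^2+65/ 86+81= 82.55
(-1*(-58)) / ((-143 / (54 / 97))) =-3132/13871 = -0.23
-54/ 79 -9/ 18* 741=-58647/158 = -371.18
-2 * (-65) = 130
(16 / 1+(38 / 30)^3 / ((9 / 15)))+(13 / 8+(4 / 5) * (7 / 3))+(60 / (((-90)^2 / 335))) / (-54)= 3329033/145800 = 22.83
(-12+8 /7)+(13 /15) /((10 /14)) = -5063/525 = -9.64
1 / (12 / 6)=1/2 = 0.50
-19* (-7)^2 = -931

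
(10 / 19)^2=100/361 = 0.28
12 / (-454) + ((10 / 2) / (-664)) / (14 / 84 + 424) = -1014609/38360276 = -0.03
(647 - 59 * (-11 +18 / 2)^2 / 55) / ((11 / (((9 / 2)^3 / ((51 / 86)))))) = 369361701/41140 = 8978.16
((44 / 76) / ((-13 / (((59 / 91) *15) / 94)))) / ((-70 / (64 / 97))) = 31152/717308501 = 0.00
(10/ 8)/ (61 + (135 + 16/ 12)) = 15/2368 = 0.01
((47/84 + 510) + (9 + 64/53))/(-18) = -2318455/80136 = -28.93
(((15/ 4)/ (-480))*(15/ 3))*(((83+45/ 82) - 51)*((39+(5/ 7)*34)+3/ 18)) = -867425/10752 = -80.68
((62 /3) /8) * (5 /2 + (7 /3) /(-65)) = 29791/4680 = 6.37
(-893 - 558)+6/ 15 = -7253/5 = -1450.60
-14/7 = -2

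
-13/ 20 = -0.65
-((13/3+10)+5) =-58/3 = -19.33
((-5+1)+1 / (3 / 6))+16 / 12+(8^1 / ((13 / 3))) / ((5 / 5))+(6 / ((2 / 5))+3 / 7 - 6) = 2896/273 = 10.61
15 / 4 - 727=-2893/4 = -723.25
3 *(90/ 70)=27/7 = 3.86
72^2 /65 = 5184/65 = 79.75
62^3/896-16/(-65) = 1938207/7280 = 266.24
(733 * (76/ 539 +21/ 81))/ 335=853945/975051 = 0.88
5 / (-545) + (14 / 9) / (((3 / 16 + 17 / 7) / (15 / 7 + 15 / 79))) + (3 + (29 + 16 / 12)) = 262731739/7569069 = 34.71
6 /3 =2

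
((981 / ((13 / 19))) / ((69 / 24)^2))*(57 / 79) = 67995072/543283 = 125.16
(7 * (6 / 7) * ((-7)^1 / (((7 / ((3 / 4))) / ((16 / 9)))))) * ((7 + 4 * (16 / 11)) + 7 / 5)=-6256/55 = -113.75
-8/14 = -4/7 = -0.57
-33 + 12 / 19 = -615/19 = -32.37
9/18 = 1/2 = 0.50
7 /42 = 1/6 = 0.17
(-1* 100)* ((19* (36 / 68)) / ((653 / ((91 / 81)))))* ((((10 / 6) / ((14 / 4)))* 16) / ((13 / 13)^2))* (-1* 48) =63232000/99909 = 632.90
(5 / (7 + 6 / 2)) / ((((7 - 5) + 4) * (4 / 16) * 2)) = 0.17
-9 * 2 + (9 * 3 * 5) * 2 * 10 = 2682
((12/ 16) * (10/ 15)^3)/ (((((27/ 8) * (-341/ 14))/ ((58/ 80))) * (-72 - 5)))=116/4557465 = 0.00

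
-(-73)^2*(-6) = 31974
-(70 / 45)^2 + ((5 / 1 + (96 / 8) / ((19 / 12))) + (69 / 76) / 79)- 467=-222167059/486324 = -456.83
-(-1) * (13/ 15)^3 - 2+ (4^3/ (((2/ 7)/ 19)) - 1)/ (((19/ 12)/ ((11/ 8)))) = 473727611/128250 = 3693.78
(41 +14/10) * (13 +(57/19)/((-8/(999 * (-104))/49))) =404729624/5 = 80945924.80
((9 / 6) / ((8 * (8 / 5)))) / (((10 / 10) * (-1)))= -15/128 = -0.12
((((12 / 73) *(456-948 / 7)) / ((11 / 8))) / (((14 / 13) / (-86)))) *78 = -853901568/3577 = -238720.04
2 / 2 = 1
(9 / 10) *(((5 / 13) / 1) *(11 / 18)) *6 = 33/26 = 1.27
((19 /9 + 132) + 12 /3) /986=0.14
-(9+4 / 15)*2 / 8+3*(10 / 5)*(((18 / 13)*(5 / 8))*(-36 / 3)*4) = -196207/780 = -251.55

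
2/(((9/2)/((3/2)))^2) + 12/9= 14/9 = 1.56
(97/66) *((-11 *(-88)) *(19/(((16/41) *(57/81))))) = 393723/4 = 98430.75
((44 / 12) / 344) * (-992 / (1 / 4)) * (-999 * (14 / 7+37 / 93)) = 4356528/43 = 101314.60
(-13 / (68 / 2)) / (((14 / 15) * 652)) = -195/310352 = 0.00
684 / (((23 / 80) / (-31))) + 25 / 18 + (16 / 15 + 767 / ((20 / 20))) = -151076027/2070 = -72983.59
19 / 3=6.33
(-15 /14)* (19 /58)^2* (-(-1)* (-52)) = 70395/11774 = 5.98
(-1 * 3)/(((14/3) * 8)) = -9/112 = -0.08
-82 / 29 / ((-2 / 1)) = 41/29 = 1.41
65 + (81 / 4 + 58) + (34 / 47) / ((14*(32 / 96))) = 188721/1316 = 143.41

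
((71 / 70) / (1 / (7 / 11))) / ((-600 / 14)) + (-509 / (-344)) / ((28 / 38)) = 39593681/19866000 = 1.99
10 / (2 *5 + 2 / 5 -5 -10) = -2.17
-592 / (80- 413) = 1.78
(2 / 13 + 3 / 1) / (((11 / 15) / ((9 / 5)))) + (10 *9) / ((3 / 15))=457.74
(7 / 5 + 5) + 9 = 77/5 = 15.40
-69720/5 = -13944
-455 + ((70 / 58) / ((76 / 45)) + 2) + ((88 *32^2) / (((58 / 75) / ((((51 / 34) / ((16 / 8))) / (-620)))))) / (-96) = -30801627/68324 = -450.82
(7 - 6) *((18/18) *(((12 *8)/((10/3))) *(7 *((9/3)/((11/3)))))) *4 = 36288/55 = 659.78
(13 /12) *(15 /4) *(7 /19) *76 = 455/4 = 113.75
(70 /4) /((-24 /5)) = -3.65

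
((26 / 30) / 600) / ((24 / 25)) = 13/8640 = 0.00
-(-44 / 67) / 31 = 44/2077 = 0.02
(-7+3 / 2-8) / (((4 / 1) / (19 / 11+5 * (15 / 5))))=-621/11 = -56.45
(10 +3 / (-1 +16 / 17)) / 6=-41/6 = -6.83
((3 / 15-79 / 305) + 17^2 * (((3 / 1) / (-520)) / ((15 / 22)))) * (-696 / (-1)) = -34556226/19825 = -1743.06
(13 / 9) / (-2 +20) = 13/162 = 0.08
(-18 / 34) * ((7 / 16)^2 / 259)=-63/161024 = 0.00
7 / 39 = 0.18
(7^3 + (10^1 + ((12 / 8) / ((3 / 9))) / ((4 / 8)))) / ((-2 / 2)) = -362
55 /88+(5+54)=477/8 = 59.62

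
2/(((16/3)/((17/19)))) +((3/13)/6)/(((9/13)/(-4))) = 0.11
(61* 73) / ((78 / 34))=75701/39 = 1941.05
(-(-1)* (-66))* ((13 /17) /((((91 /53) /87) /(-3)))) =912978/119 = 7672.08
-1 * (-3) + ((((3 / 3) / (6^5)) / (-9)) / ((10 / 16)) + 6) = 393659/43740 = 9.00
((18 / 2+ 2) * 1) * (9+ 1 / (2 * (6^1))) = 1199/12 = 99.92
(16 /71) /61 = 16/4331 = 0.00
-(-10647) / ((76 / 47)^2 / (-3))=-70557669/5776 = -12215.66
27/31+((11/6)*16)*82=223777/93 = 2406.20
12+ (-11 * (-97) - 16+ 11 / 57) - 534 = 529.19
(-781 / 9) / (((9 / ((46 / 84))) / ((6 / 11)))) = -1633/567 = -2.88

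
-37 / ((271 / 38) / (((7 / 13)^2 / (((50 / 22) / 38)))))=-28797692/1144975 = -25.15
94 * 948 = 89112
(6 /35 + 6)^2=46656/1225 = 38.09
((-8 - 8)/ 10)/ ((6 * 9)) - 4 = -544/135 = -4.03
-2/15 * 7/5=-14/75 = -0.19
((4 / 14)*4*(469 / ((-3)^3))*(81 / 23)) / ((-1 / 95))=152760/23 = 6641.74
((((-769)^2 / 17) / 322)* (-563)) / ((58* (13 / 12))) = -998808729/1031849 = -967.98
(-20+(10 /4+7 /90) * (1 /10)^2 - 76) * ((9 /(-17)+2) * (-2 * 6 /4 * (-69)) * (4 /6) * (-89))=1733463.82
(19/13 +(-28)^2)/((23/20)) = 204220/299 = 683.01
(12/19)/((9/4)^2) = 64/513 = 0.12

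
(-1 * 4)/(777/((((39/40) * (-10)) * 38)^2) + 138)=-366054/12629381 = -0.03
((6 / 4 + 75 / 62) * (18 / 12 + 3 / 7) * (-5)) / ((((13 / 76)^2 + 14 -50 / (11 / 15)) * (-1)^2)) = 635360/1316787 = 0.48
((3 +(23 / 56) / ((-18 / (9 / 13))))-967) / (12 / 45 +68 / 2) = -21054105/748384 = -28.13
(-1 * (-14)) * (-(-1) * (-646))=-9044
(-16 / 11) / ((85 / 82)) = -1312/935 = -1.40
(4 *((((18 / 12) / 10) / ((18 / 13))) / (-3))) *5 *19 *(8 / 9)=-988/81 = -12.20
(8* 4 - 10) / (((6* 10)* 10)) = 11/300 = 0.04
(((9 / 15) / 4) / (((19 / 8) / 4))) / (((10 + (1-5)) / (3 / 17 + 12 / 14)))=492/11305 = 0.04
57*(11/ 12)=209/4 = 52.25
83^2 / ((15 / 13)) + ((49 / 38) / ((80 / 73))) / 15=272256857/45600 = 5970.55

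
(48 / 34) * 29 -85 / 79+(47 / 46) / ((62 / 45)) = 40.61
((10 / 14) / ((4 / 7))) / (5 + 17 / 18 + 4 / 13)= 585/2926 = 0.20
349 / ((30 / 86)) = 15007/15 = 1000.47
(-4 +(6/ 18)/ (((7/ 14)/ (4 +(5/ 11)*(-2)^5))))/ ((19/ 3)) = -364/209 = -1.74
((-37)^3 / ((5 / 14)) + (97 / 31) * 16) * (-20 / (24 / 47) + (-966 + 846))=699557937/31 = 22566385.06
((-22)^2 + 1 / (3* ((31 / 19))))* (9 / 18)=45031/186 = 242.10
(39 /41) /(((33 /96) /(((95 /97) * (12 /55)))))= 284544/481217 = 0.59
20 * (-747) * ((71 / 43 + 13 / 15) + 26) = -18320424/43 = -426056.37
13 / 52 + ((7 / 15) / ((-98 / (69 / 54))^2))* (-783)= 46399/246960 = 0.19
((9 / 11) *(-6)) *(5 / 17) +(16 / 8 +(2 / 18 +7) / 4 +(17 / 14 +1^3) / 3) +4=166631/23562 = 7.07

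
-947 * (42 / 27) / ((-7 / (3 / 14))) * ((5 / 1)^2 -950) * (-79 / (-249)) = -69202025/5229 = -13234.28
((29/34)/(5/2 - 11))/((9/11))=-319/2601 = -0.12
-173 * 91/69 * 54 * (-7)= 1983618/23 = 86244.26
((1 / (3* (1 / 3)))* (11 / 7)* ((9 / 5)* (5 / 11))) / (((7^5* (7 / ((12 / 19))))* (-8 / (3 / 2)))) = -81/62589268 = 0.00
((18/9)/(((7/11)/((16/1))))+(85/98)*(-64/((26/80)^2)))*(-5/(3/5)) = 98389600/24843 = 3960.46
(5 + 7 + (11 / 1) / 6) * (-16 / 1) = -664/3 = -221.33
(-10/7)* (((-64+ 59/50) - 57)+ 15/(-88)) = 263979/1540 = 171.41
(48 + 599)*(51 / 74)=32997/74 = 445.91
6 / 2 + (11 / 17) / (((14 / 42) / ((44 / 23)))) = 2625/391 = 6.71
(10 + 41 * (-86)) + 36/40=-35151/10 = -3515.10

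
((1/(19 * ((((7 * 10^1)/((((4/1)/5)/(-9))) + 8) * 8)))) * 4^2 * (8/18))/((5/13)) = -208/1332945 = 0.00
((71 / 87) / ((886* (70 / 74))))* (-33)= -28897/899290 = -0.03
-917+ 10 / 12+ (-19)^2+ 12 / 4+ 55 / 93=-102593/186 = -551.58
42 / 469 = 6/67 = 0.09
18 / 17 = 1.06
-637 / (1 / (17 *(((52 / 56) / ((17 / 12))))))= -7098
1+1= 2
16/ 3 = 5.33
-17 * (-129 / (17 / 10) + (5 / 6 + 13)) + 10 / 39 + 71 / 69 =631559/598 = 1056.12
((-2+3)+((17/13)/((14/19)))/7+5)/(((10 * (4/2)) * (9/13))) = 7967/17640 = 0.45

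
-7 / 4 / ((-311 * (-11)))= -7/13684 = 0.00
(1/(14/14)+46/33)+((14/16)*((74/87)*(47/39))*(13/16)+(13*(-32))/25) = -62093129/4593600 = -13.52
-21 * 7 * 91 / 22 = -13377/22 = -608.05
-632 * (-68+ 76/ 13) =39281.23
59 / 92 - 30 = -2701/92 = -29.36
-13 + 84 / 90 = -181/15 = -12.07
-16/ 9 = -1.78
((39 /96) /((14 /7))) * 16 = 3.25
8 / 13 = 0.62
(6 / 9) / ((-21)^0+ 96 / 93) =62/189 = 0.33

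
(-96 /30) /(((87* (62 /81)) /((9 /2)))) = -972/4495 = -0.22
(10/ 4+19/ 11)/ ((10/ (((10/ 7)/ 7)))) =0.09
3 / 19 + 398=7565/19 = 398.16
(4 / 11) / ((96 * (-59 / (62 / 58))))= -31/451704 = 0.00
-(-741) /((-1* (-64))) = 741/64 = 11.58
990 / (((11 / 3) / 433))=116910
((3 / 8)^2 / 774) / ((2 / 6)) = 3/5504 = 0.00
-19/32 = -0.59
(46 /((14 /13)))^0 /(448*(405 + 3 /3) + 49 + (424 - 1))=1/182360 = 0.00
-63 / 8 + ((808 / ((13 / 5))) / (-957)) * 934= -30970663/99528 = -311.18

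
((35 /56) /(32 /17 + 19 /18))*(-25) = -19125/3596 = -5.32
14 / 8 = 7/4 = 1.75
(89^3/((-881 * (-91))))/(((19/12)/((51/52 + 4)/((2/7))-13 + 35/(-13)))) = 382798167/39604474 = 9.67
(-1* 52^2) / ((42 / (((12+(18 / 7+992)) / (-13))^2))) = -385975.63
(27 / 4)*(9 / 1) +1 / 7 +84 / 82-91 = -33387/1148 = -29.08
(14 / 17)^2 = 196/289 = 0.68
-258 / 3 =-86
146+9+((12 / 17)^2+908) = 307351/289 = 1063.50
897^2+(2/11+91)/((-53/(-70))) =804729.43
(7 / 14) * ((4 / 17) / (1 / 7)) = 14/17 = 0.82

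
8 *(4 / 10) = 16/5 = 3.20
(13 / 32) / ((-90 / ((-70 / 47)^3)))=111475/7475256 = 0.01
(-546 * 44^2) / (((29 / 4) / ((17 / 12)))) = -5989984/29 = -206551.17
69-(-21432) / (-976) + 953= 122005/122 = 1000.04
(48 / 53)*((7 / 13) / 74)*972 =163296/25493 = 6.41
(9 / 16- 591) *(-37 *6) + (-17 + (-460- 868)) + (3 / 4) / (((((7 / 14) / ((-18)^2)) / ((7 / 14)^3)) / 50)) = 1062157/8 = 132769.62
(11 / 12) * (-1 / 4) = -11/48 = -0.23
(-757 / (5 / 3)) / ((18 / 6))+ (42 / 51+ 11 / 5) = -12612/85 = -148.38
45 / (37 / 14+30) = 630/457 = 1.38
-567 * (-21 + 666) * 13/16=-4754295/16 = -297143.44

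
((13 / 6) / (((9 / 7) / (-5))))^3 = -94196375/157464 = -598.21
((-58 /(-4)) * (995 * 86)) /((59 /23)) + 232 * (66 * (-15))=14986475/59 = 254008.05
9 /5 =1.80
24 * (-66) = -1584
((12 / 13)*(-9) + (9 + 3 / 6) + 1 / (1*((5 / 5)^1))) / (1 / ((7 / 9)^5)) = 0.62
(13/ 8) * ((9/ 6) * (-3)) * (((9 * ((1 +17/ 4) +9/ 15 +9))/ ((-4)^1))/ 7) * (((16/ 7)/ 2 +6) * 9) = 14073345/6272 = 2243.84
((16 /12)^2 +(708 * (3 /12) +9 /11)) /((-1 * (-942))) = 8890/46629 = 0.19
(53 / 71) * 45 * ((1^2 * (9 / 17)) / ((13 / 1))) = 21465/15691 = 1.37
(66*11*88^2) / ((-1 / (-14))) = 78710016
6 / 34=3/17 = 0.18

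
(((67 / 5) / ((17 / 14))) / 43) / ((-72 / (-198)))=5159/7310 = 0.71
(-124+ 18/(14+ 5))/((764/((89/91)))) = -14863/94354 = -0.16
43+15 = 58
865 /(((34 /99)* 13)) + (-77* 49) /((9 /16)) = -25911941/3978 = -6513.81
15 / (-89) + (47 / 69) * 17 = 11.41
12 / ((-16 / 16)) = -12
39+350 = 389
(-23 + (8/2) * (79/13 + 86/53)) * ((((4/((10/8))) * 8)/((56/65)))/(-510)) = -0.45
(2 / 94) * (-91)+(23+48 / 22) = 12018/517 = 23.25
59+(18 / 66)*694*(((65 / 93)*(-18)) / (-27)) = 150577/1023 = 147.19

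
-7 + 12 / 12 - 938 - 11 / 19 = -17947/19 = -944.58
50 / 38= 25/19 = 1.32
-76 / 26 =-38/13 = -2.92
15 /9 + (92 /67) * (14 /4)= 1301/201 = 6.47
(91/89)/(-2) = -91/178 = -0.51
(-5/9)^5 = -3125/59049 = -0.05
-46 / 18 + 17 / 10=-77/90 = -0.86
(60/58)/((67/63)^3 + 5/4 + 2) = 30005640/129156227 = 0.23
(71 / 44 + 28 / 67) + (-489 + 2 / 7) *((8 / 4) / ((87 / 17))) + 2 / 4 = -338348705/1795332 = -188.46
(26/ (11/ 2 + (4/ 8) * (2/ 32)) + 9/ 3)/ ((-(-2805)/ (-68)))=-5452/29205 = -0.19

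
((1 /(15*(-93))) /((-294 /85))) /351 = 17/28791126 = 0.00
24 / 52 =6/13 = 0.46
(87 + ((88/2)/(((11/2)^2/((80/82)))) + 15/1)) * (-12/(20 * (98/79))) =-50.02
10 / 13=0.77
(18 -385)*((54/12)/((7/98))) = -23121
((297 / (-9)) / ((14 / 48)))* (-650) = 514800/7 = 73542.86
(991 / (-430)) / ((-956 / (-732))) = -181353/102770 = -1.76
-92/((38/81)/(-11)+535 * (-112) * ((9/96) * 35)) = 163944/350363551 = 0.00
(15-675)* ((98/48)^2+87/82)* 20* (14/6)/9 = -237731725/13284 = -17896.09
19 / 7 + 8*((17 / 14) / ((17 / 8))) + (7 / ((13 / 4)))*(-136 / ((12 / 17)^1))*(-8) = 908293/273 = 3327.08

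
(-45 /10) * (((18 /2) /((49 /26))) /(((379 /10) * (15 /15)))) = -10530/18571 = -0.57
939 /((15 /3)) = 939/5 = 187.80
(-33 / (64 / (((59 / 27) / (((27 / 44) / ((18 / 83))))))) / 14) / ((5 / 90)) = -7139/13944 = -0.51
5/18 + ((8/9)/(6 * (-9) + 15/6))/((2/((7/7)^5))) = 499/1854 = 0.27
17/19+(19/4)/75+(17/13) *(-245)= -23669507/74100 = -319.43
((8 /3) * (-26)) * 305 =-21146.67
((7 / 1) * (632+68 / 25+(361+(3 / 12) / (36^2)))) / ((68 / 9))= 903317359/979200 = 922.51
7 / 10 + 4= 47/10 = 4.70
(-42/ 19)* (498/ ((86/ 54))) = -564732/817 = -691.23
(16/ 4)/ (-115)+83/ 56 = 9321/6440 = 1.45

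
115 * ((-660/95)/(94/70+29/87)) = -36225/76 = -476.64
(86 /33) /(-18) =-43/297 = -0.14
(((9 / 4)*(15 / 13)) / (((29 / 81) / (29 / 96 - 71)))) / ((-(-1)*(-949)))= 24738615/45794944 = 0.54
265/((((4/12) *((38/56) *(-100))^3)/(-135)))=1472499/4286875 = 0.34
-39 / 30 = -13/10 = -1.30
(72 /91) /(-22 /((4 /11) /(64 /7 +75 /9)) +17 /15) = -2160/2883361 = 0.00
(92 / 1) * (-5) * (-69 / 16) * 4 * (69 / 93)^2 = 4197615/961 = 4367.97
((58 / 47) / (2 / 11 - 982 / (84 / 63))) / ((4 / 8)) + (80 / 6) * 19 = 578620624/2284059 = 253.33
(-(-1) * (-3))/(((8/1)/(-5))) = 15/8 = 1.88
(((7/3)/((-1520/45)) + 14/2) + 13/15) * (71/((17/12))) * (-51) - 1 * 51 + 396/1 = -7442541/380 = -19585.63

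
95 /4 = 23.75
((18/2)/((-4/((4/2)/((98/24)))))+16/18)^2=8836/194481 = 0.05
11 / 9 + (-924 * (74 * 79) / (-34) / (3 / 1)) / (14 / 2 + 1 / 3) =1105081/153 = 7222.75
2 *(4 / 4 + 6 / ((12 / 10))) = 12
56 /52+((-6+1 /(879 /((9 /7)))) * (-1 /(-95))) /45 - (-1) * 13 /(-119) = 0.97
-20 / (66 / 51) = -170/11 = -15.45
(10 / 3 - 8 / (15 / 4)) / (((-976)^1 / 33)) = -99/2440 = -0.04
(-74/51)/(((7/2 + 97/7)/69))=-23828/4131 = -5.77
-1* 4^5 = -1024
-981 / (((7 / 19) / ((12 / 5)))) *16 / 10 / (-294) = 298224/8575 = 34.78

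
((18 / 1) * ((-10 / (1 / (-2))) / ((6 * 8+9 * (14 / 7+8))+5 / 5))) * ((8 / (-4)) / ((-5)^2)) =-144/695 = -0.21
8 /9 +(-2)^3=-64/9 = -7.11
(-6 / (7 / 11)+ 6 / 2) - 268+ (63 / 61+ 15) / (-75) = -2931807/10675 = -274.64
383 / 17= 22.53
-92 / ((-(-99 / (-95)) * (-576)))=-2185/14256 = -0.15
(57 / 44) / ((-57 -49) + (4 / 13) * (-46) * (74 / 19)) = -4693/583704 = -0.01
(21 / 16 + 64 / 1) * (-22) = -11495/8 = -1436.88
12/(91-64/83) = 996/7489 = 0.13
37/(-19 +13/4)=-2.35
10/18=5/9 = 0.56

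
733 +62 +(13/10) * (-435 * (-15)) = 18555/2 = 9277.50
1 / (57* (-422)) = -1/24054 = 0.00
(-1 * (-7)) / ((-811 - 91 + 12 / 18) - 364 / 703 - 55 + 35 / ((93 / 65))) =-152551/20319548 = -0.01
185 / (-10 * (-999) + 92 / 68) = 3145/169853 = 0.02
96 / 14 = 48/7 = 6.86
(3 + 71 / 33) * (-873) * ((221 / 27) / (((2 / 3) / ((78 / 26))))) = -1822145/11 = -165649.55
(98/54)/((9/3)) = 49/81 = 0.60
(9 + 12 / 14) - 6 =27/7 = 3.86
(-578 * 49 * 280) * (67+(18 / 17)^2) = -540211280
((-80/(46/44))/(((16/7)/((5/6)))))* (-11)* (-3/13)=-21175/299 = -70.82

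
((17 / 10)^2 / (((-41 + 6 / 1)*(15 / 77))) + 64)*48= 1907284/625 = 3051.65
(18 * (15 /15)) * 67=1206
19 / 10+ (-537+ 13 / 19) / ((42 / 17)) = -215.18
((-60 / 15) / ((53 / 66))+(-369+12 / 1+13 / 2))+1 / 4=-75309/212 = -355.23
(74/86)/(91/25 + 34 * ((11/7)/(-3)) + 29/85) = -330225/5306974 = -0.06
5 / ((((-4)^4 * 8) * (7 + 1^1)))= 5/16384 = 0.00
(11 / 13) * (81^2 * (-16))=-1154736/13 = -88825.85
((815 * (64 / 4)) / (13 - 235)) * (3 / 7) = -6520/259 = -25.17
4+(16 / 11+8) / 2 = 96/11 = 8.73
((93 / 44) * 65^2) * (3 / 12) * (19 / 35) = 1211.94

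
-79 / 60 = -1.32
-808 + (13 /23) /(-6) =-111517/138 = -808.09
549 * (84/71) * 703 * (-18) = -583551864/71 = -8219040.34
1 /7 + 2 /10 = 12/35 = 0.34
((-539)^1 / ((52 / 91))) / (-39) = 3773/156 = 24.19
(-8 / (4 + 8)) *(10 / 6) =-10/9 = -1.11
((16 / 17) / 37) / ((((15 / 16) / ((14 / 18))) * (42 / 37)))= 128/6885 = 0.02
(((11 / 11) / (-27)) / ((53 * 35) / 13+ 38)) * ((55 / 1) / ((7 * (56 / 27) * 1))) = -715/920808 = 0.00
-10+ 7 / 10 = -93/10 = -9.30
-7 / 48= -0.15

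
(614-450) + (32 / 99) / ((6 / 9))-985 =-27077/33 = -820.52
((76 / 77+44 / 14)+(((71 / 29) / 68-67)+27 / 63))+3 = -9020377/151844 = -59.41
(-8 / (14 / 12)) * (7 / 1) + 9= -39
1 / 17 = 0.06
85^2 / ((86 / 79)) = 570775/86 = 6636.92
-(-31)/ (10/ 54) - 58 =109.40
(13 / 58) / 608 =13/35264 = 0.00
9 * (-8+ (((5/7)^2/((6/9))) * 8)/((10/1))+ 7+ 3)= 23.51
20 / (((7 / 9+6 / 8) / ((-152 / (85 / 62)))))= -1357056/935 = -1451.40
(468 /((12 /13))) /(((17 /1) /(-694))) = -20697.53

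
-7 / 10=-0.70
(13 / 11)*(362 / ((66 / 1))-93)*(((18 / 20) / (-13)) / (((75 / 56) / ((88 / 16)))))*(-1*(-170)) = 1374688/275 = 4998.87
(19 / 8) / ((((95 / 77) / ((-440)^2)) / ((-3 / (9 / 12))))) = -1490720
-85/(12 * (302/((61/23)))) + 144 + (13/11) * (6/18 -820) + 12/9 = -754976099/916872 = -823.43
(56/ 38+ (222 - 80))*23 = 62698/19 = 3299.89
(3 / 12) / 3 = 1/12 = 0.08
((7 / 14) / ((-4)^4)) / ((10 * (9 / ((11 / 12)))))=11/552960 = 0.00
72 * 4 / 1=288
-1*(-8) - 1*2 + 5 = 11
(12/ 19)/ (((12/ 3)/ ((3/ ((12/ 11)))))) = 33/76 = 0.43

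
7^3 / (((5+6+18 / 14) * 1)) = 2401/86 = 27.92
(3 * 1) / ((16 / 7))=21/16 = 1.31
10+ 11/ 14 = 151/14 = 10.79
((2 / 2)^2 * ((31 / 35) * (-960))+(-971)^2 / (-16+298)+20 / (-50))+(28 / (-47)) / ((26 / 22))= 319776491/128310 = 2492.22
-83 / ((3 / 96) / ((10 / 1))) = -26560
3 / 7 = 0.43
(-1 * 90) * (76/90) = -76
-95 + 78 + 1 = -16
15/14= 1.07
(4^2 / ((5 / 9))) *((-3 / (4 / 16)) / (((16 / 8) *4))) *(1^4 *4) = -864/5 = -172.80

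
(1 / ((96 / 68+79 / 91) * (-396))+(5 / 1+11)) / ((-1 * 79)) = -22345525/110338668 = -0.20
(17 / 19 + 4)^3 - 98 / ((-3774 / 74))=41694389/349809 = 119.19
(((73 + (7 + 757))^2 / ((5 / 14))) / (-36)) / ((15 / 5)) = -181629/10 = -18162.90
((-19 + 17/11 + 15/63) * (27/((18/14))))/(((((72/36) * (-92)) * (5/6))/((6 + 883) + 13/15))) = 13271249/6325 = 2098.22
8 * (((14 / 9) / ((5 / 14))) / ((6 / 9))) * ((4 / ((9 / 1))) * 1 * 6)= 6272/45 = 139.38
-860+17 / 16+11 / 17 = -233455/272 = -858.29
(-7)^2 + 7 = 56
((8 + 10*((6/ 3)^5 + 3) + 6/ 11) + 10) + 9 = 4153/11 = 377.55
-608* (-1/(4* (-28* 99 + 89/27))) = -4104/74755 = -0.05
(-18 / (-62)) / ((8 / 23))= 207/248 = 0.83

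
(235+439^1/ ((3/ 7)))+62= 3964/3 = 1321.33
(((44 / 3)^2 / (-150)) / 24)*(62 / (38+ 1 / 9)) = -7502/77175 = -0.10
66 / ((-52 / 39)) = -99/2 = -49.50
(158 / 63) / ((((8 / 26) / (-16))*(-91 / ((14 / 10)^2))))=632/225 = 2.81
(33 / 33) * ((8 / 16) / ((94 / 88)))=22/47 = 0.47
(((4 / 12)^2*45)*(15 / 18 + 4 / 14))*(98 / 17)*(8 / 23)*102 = 26320/23 = 1144.35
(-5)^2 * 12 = 300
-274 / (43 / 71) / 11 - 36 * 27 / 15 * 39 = -6074098/2365 = -2568.33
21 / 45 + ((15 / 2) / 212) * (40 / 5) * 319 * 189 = 13565846/795 = 17063.96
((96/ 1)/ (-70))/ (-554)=24/9695 = 0.00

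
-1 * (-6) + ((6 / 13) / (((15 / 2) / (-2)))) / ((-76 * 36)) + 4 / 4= 155611/22230 = 7.00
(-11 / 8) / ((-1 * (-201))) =-11/1608 = -0.01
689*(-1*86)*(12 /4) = -177762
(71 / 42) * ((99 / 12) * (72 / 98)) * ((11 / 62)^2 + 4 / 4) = 10.57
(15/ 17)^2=225/289 = 0.78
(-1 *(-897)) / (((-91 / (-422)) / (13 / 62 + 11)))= 10118505/217 = 46629.06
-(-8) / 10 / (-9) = -4/45 = -0.09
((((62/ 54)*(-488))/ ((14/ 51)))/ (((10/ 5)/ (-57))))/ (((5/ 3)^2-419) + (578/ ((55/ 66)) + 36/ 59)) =540551805/2583203 = 209.26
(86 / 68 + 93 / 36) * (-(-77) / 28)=8635/816 = 10.58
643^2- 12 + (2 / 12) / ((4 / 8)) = 1240312/3 = 413437.33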